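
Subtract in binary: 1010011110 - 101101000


Align and subtract column by column (LSB to MSB, borrowing when needed):
  1010011110
- 0101101000
  ----------
  col 0: (0 - 0 borrow-in) - 0 → 0 - 0 = 0, borrow out 0
  col 1: (1 - 0 borrow-in) - 0 → 1 - 0 = 1, borrow out 0
  col 2: (1 - 0 borrow-in) - 0 → 1 - 0 = 1, borrow out 0
  col 3: (1 - 0 borrow-in) - 1 → 1 - 1 = 0, borrow out 0
  col 4: (1 - 0 borrow-in) - 0 → 1 - 0 = 1, borrow out 0
  col 5: (0 - 0 borrow-in) - 1 → borrow from next column: (0+2) - 1 = 1, borrow out 1
  col 6: (0 - 1 borrow-in) - 1 → borrow from next column: (-1+2) - 1 = 0, borrow out 1
  col 7: (1 - 1 borrow-in) - 0 → 0 - 0 = 0, borrow out 0
  col 8: (0 - 0 borrow-in) - 1 → borrow from next column: (0+2) - 1 = 1, borrow out 1
  col 9: (1 - 1 borrow-in) - 0 → 0 - 0 = 0, borrow out 0
Reading bits MSB→LSB: 0100110110
Strip leading zeros: 100110110
= 100110110


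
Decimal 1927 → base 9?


Divide by 9 repeatedly:
1927 ÷ 9 = 214 remainder 1
214 ÷ 9 = 23 remainder 7
23 ÷ 9 = 2 remainder 5
2 ÷ 9 = 0 remainder 2
Reading remainders bottom-up:
= 2571


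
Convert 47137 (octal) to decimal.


Positional values:
Position 0: 7 × 8^0 = 7
Position 1: 3 × 8^1 = 24
Position 2: 1 × 8^2 = 64
Position 3: 7 × 8^3 = 3584
Position 4: 4 × 8^4 = 16384
Sum = 7 + 24 + 64 + 3584 + 16384
= 20063


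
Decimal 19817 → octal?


Divide by 8 repeatedly:
19817 ÷ 8 = 2477 remainder 1
2477 ÷ 8 = 309 remainder 5
309 ÷ 8 = 38 remainder 5
38 ÷ 8 = 4 remainder 6
4 ÷ 8 = 0 remainder 4
Reading remainders bottom-up:
= 0o46551


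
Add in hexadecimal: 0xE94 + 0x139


Align and add column by column (LSB to MSB, each column mod 16 with carry):
  0E94
+ 0139
  ----
  col 0: 4(4) + 9(9) + 0 (carry in) = 13 → D(13), carry out 0
  col 1: 9(9) + 3(3) + 0 (carry in) = 12 → C(12), carry out 0
  col 2: E(14) + 1(1) + 0 (carry in) = 15 → F(15), carry out 0
  col 3: 0(0) + 0(0) + 0 (carry in) = 0 → 0(0), carry out 0
Reading digits MSB→LSB: 0FCD
Strip leading zeros: FCD
= 0xFCD


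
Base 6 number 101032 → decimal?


Positional values (base 6):
  2 × 6^0 = 2 × 1 = 2
  3 × 6^1 = 3 × 6 = 18
  0 × 6^2 = 0 × 36 = 0
  1 × 6^3 = 1 × 216 = 216
  0 × 6^4 = 0 × 1296 = 0
  1 × 6^5 = 1 × 7776 = 7776
Sum = 2 + 18 + 0 + 216 + 0 + 7776
= 8012


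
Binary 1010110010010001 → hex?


Group into 4-bit nibbles: 1010110010010001
  1010 = A
  1100 = C
  1001 = 9
  0001 = 1
= 0xAC91


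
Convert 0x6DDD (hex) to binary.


Each hex digit → 4 binary bits:
  6 = 0110
  D = 1101
  D = 1101
  D = 1101
Concatenate: 0110 1101 1101 1101
= 0110110111011101


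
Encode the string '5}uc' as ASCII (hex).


String: '5}uc'  (4 characters)
Per-character ASCII lookup:
  '5': digits start at 48: '5' = 48 + 5 = 53 → 0x35
  '}': special character: '}' = 125 → 0x7D
  'u': lowercase starts at 97: 'u' = 97 + 20 = 117 → 0x75
  'c': lowercase starts at 97: 'c' = 97 + 2 = 99 → 0x63
= 0x35 0x7D 0x75 0x63


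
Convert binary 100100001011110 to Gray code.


Binary: 100100001011110
Gray code: G = B XOR (B >> 1)
B >> 1 = 010010000101111
100100001011110 XOR 010010000101111:
  1 XOR 0 = 1
  0 XOR 1 = 1
  0 XOR 0 = 0
  1 XOR 0 = 1
  0 XOR 1 = 1
  0 XOR 0 = 0
  0 XOR 0 = 0
  0 XOR 0 = 0
  1 XOR 0 = 1
  0 XOR 1 = 1
  1 XOR 0 = 1
  1 XOR 1 = 0
  1 XOR 1 = 0
  1 XOR 1 = 0
  0 XOR 1 = 1
= 110110001110001


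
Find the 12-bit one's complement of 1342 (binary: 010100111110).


Original: 010100111110
Invert all bits:
  bit 0: 0 → 1
  bit 1: 1 → 0
  bit 2: 0 → 1
  bit 3: 1 → 0
  bit 4: 0 → 1
  bit 5: 0 → 1
  bit 6: 1 → 0
  bit 7: 1 → 0
  bit 8: 1 → 0
  bit 9: 1 → 0
  bit 10: 1 → 0
  bit 11: 0 → 1
= 101011000001


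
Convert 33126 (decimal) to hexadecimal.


Divide by 16 repeatedly:
33126 ÷ 16 = 2070 remainder 6 (6)
2070 ÷ 16 = 129 remainder 6 (6)
129 ÷ 16 = 8 remainder 1 (1)
8 ÷ 16 = 0 remainder 8 (8)
Reading remainders bottom-up:
= 0x8166


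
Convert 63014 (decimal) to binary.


Divide by 2 repeatedly:
63014 ÷ 2 = 31507 remainder 0
31507 ÷ 2 = 15753 remainder 1
15753 ÷ 2 = 7876 remainder 1
7876 ÷ 2 = 3938 remainder 0
3938 ÷ 2 = 1969 remainder 0
1969 ÷ 2 = 984 remainder 1
984 ÷ 2 = 492 remainder 0
492 ÷ 2 = 246 remainder 0
246 ÷ 2 = 123 remainder 0
123 ÷ 2 = 61 remainder 1
61 ÷ 2 = 30 remainder 1
30 ÷ 2 = 15 remainder 0
15 ÷ 2 = 7 remainder 1
7 ÷ 2 = 3 remainder 1
3 ÷ 2 = 1 remainder 1
1 ÷ 2 = 0 remainder 1
Reading remainders bottom-up:
= 1111011000100110


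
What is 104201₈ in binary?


Each octal digit → 3 binary bits:
  1 = 001
  0 = 000
  4 = 100
  2 = 010
  0 = 000
  1 = 001
Concatenate: 001 000 100 010 000 001
= 001000100010000001


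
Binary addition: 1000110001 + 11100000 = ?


Align and add column by column (LSB to MSB, carry propagating):
  01000110001
+ 00011100000
  -----------
  col 0: 1 + 0 + 0 (carry in) = 1 → bit 1, carry out 0
  col 1: 0 + 0 + 0 (carry in) = 0 → bit 0, carry out 0
  col 2: 0 + 0 + 0 (carry in) = 0 → bit 0, carry out 0
  col 3: 0 + 0 + 0 (carry in) = 0 → bit 0, carry out 0
  col 4: 1 + 0 + 0 (carry in) = 1 → bit 1, carry out 0
  col 5: 1 + 1 + 0 (carry in) = 2 → bit 0, carry out 1
  col 6: 0 + 1 + 1 (carry in) = 2 → bit 0, carry out 1
  col 7: 0 + 1 + 1 (carry in) = 2 → bit 0, carry out 1
  col 8: 0 + 0 + 1 (carry in) = 1 → bit 1, carry out 0
  col 9: 1 + 0 + 0 (carry in) = 1 → bit 1, carry out 0
  col 10: 0 + 0 + 0 (carry in) = 0 → bit 0, carry out 0
Reading bits MSB→LSB: 01100010001
Strip leading zeros: 1100010001
= 1100010001


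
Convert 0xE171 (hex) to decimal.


Positional values:
Position 0: 1 × 16^0 = 1 × 1 = 1
Position 1: 7 × 16^1 = 7 × 16 = 112
Position 2: 1 × 16^2 = 1 × 256 = 256
Position 3: E × 16^3 = 14 × 4096 = 57344
Sum = 1 + 112 + 256 + 57344
= 57713


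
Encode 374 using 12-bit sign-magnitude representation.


Sign bit: 0 (positive)
Magnitude: 374 = 00101110110
= 000101110110


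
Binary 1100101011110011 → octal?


Group into 3-bit groups: 001100101011110011
  001 = 1
  100 = 4
  101 = 5
  011 = 3
  110 = 6
  011 = 3
= 0o145363


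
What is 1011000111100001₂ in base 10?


Positional values:
Bit 0: 1 × 2^0 = 1
Bit 5: 1 × 2^5 = 32
Bit 6: 1 × 2^6 = 64
Bit 7: 1 × 2^7 = 128
Bit 8: 1 × 2^8 = 256
Bit 12: 1 × 2^12 = 4096
Bit 13: 1 × 2^13 = 8192
Bit 15: 1 × 2^15 = 32768
Sum = 1 + 32 + 64 + 128 + 256 + 4096 + 8192 + 32768
= 45537


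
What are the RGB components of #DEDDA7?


Hex: #DEDDA7
R = DE₁₆ = 222
G = DD₁₆ = 221
B = A7₁₆ = 167
= RGB(222, 221, 167)


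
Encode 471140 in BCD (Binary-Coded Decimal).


Each digit → 4-bit binary:
  4 → 0100
  7 → 0111
  1 → 0001
  1 → 0001
  4 → 0100
  0 → 0000
= 0100 0111 0001 0001 0100 0000


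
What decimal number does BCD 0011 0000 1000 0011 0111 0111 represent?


Each 4-bit group → digit:
  0011 → 3
  0000 → 0
  1000 → 8
  0011 → 3
  0111 → 7
  0111 → 7
= 308377


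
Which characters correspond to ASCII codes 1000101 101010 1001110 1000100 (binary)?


Codes (binary): 1000101 101010 1001110 1000100
Per-code ASCII lookup:
  1000101 = 69  (range 65-90: uppercase, 69 - 65 = 4) → 'E'
  101010 = 42  (special character) → '*'
  1001110 = 78  (range 65-90: uppercase, 78 - 65 = 13) → 'N'
  1000100 = 68  (range 65-90: uppercase, 68 - 65 = 3) → 'D'
= 'E*ND'


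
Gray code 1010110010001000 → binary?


Gray code: 1010110010001000
MSB stays the same: 1
Each subsequent bit = prev_binary XOR current_gray:
  B[1] = 1 XOR 0 = 1
  B[2] = 1 XOR 1 = 0
  B[3] = 0 XOR 0 = 0
  B[4] = 0 XOR 1 = 1
  B[5] = 1 XOR 1 = 0
  B[6] = 0 XOR 0 = 0
  B[7] = 0 XOR 0 = 0
  B[8] = 0 XOR 1 = 1
  B[9] = 1 XOR 0 = 1
  B[10] = 1 XOR 0 = 1
  B[11] = 1 XOR 0 = 1
  B[12] = 1 XOR 1 = 0
  B[13] = 0 XOR 0 = 0
  B[14] = 0 XOR 0 = 0
  B[15] = 0 XOR 0 = 0
= 1100100011110000 (51440 decimal)


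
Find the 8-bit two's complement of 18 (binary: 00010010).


Original: 00010010
Step 1 - Invert all bits: 11101101
Step 2 - Add 1: 11101101 + 1
= 11101110 (represents -18)


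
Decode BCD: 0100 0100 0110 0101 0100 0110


Each 4-bit group → digit:
  0100 → 4
  0100 → 4
  0110 → 6
  0101 → 5
  0100 → 4
  0110 → 6
= 446546


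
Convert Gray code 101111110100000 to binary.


Gray code: 101111110100000
MSB stays the same: 1
Each subsequent bit = prev_binary XOR current_gray:
  B[1] = 1 XOR 0 = 1
  B[2] = 1 XOR 1 = 0
  B[3] = 0 XOR 1 = 1
  B[4] = 1 XOR 1 = 0
  B[5] = 0 XOR 1 = 1
  B[6] = 1 XOR 1 = 0
  B[7] = 0 XOR 1 = 1
  B[8] = 1 XOR 0 = 1
  B[9] = 1 XOR 1 = 0
  B[10] = 0 XOR 0 = 0
  B[11] = 0 XOR 0 = 0
  B[12] = 0 XOR 0 = 0
  B[13] = 0 XOR 0 = 0
  B[14] = 0 XOR 0 = 0
= 110101011000000 (27328 decimal)


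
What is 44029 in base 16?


Divide by 16 repeatedly:
44029 ÷ 16 = 2751 remainder 13 (D)
2751 ÷ 16 = 171 remainder 15 (F)
171 ÷ 16 = 10 remainder 11 (B)
10 ÷ 16 = 0 remainder 10 (A)
Reading remainders bottom-up:
= 0xABFD


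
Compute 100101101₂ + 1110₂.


Align and add column by column (LSB to MSB, carry propagating):
  0100101101
+ 0000001110
  ----------
  col 0: 1 + 0 + 0 (carry in) = 1 → bit 1, carry out 0
  col 1: 0 + 1 + 0 (carry in) = 1 → bit 1, carry out 0
  col 2: 1 + 1 + 0 (carry in) = 2 → bit 0, carry out 1
  col 3: 1 + 1 + 1 (carry in) = 3 → bit 1, carry out 1
  col 4: 0 + 0 + 1 (carry in) = 1 → bit 1, carry out 0
  col 5: 1 + 0 + 0 (carry in) = 1 → bit 1, carry out 0
  col 6: 0 + 0 + 0 (carry in) = 0 → bit 0, carry out 0
  col 7: 0 + 0 + 0 (carry in) = 0 → bit 0, carry out 0
  col 8: 1 + 0 + 0 (carry in) = 1 → bit 1, carry out 0
  col 9: 0 + 0 + 0 (carry in) = 0 → bit 0, carry out 0
Reading bits MSB→LSB: 0100111011
Strip leading zeros: 100111011
= 100111011


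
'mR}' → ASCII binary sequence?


String: 'mR}'  (3 characters)
Per-character ASCII lookup:
  'm': lowercase starts at 97: 'm' = 97 + 12 = 109 → 1101101
  'R': uppercase starts at 65: 'R' = 65 + 17 = 82 → 1010010
  '}': special character: '}' = 125 → 1111101
= 1101101 1010010 1111101


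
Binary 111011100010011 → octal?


Group into 3-bit groups: 111011100010011
  111 = 7
  011 = 3
  100 = 4
  010 = 2
  011 = 3
= 0o73423


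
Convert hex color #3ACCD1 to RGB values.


Hex: #3ACCD1
R = 3A₁₆ = 58
G = CC₁₆ = 204
B = D1₁₆ = 209
= RGB(58, 204, 209)


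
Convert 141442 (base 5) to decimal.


Positional values (base 5):
  2 × 5^0 = 2 × 1 = 2
  4 × 5^1 = 4 × 5 = 20
  4 × 5^2 = 4 × 25 = 100
  1 × 5^3 = 1 × 125 = 125
  4 × 5^4 = 4 × 625 = 2500
  1 × 5^5 = 1 × 3125 = 3125
Sum = 2 + 20 + 100 + 125 + 2500 + 3125
= 5872


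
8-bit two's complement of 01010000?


Original: 01010000
Step 1 - Invert all bits: 10101111
Step 2 - Add 1: 10101111 + 1
= 10110000 (represents -80)


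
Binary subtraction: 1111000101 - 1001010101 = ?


Align and subtract column by column (LSB to MSB, borrowing when needed):
  1111000101
- 1001010101
  ----------
  col 0: (1 - 0 borrow-in) - 1 → 1 - 1 = 0, borrow out 0
  col 1: (0 - 0 borrow-in) - 0 → 0 - 0 = 0, borrow out 0
  col 2: (1 - 0 borrow-in) - 1 → 1 - 1 = 0, borrow out 0
  col 3: (0 - 0 borrow-in) - 0 → 0 - 0 = 0, borrow out 0
  col 4: (0 - 0 borrow-in) - 1 → borrow from next column: (0+2) - 1 = 1, borrow out 1
  col 5: (0 - 1 borrow-in) - 0 → borrow from next column: (-1+2) - 0 = 1, borrow out 1
  col 6: (1 - 1 borrow-in) - 1 → borrow from next column: (0+2) - 1 = 1, borrow out 1
  col 7: (1 - 1 borrow-in) - 0 → 0 - 0 = 0, borrow out 0
  col 8: (1 - 0 borrow-in) - 0 → 1 - 0 = 1, borrow out 0
  col 9: (1 - 0 borrow-in) - 1 → 1 - 1 = 0, borrow out 0
Reading bits MSB→LSB: 0101110000
Strip leading zeros: 101110000
= 101110000


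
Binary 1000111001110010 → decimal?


Positional values:
Bit 1: 1 × 2^1 = 2
Bit 4: 1 × 2^4 = 16
Bit 5: 1 × 2^5 = 32
Bit 6: 1 × 2^6 = 64
Bit 9: 1 × 2^9 = 512
Bit 10: 1 × 2^10 = 1024
Bit 11: 1 × 2^11 = 2048
Bit 15: 1 × 2^15 = 32768
Sum = 2 + 16 + 32 + 64 + 512 + 1024 + 2048 + 32768
= 36466


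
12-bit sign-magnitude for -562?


Sign bit: 1 (negative)
Magnitude: 562 = 01000110010
= 101000110010


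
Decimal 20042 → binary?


Divide by 2 repeatedly:
20042 ÷ 2 = 10021 remainder 0
10021 ÷ 2 = 5010 remainder 1
5010 ÷ 2 = 2505 remainder 0
2505 ÷ 2 = 1252 remainder 1
1252 ÷ 2 = 626 remainder 0
626 ÷ 2 = 313 remainder 0
313 ÷ 2 = 156 remainder 1
156 ÷ 2 = 78 remainder 0
78 ÷ 2 = 39 remainder 0
39 ÷ 2 = 19 remainder 1
19 ÷ 2 = 9 remainder 1
9 ÷ 2 = 4 remainder 1
4 ÷ 2 = 2 remainder 0
2 ÷ 2 = 1 remainder 0
1 ÷ 2 = 0 remainder 1
Reading remainders bottom-up:
= 100111001001010


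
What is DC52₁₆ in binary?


Each hex digit → 4 binary bits:
  D = 1101
  C = 1100
  5 = 0101
  2 = 0010
Concatenate: 1101 1100 0101 0010
= 1101110001010010


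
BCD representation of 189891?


Each digit → 4-bit binary:
  1 → 0001
  8 → 1000
  9 → 1001
  8 → 1000
  9 → 1001
  1 → 0001
= 0001 1000 1001 1000 1001 0001


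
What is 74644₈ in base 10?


Positional values:
Position 0: 4 × 8^0 = 4
Position 1: 4 × 8^1 = 32
Position 2: 6 × 8^2 = 384
Position 3: 4 × 8^3 = 2048
Position 4: 7 × 8^4 = 28672
Sum = 4 + 32 + 384 + 2048 + 28672
= 31140


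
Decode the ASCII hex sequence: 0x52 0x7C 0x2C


Codes (hex): 0x52 0x7C 0x2C
Per-code ASCII lookup:
  0x52 = 82  (range 65-90: uppercase, 82 - 65 = 17) → 'R'
  0x7C = 124  (special character) → '|'
  0x2C = 44  (special character) → ','
= 'R|,'


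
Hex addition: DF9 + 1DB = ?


Align and add column by column (LSB to MSB, each column mod 16 with carry):
  0DF9
+ 01DB
  ----
  col 0: 9(9) + B(11) + 0 (carry in) = 20 → 4(4), carry out 1
  col 1: F(15) + D(13) + 1 (carry in) = 29 → D(13), carry out 1
  col 2: D(13) + 1(1) + 1 (carry in) = 15 → F(15), carry out 0
  col 3: 0(0) + 0(0) + 0 (carry in) = 0 → 0(0), carry out 0
Reading digits MSB→LSB: 0FD4
Strip leading zeros: FD4
= 0xFD4


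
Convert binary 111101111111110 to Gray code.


Binary: 111101111111110
Gray code: G = B XOR (B >> 1)
B >> 1 = 011110111111111
111101111111110 XOR 011110111111111:
  1 XOR 0 = 1
  1 XOR 1 = 0
  1 XOR 1 = 0
  1 XOR 1 = 0
  0 XOR 1 = 1
  1 XOR 0 = 1
  1 XOR 1 = 0
  1 XOR 1 = 0
  1 XOR 1 = 0
  1 XOR 1 = 0
  1 XOR 1 = 0
  1 XOR 1 = 0
  1 XOR 1 = 0
  1 XOR 1 = 0
  0 XOR 1 = 1
= 100011000000001


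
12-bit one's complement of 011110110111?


Original: 011110110111
Invert all bits:
  bit 0: 0 → 1
  bit 1: 1 → 0
  bit 2: 1 → 0
  bit 3: 1 → 0
  bit 4: 1 → 0
  bit 5: 0 → 1
  bit 6: 1 → 0
  bit 7: 1 → 0
  bit 8: 0 → 1
  bit 9: 1 → 0
  bit 10: 1 → 0
  bit 11: 1 → 0
= 100001001000


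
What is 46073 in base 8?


Divide by 8 repeatedly:
46073 ÷ 8 = 5759 remainder 1
5759 ÷ 8 = 719 remainder 7
719 ÷ 8 = 89 remainder 7
89 ÷ 8 = 11 remainder 1
11 ÷ 8 = 1 remainder 3
1 ÷ 8 = 0 remainder 1
Reading remainders bottom-up:
= 0o131771


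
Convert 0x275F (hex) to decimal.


Positional values:
Position 0: F × 16^0 = 15 × 1 = 15
Position 1: 5 × 16^1 = 5 × 16 = 80
Position 2: 7 × 16^2 = 7 × 256 = 1792
Position 3: 2 × 16^3 = 2 × 4096 = 8192
Sum = 15 + 80 + 1792 + 8192
= 10079


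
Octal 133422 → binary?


Each octal digit → 3 binary bits:
  1 = 001
  3 = 011
  3 = 011
  4 = 100
  2 = 010
  2 = 010
Concatenate: 001 011 011 100 010 010
= 001011011100010010


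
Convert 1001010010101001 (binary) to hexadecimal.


Group into 4-bit nibbles: 1001010010101001
  1001 = 9
  0100 = 4
  1010 = A
  1001 = 9
= 0x94A9


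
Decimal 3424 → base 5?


Divide by 5 repeatedly:
3424 ÷ 5 = 684 remainder 4
684 ÷ 5 = 136 remainder 4
136 ÷ 5 = 27 remainder 1
27 ÷ 5 = 5 remainder 2
5 ÷ 5 = 1 remainder 0
1 ÷ 5 = 0 remainder 1
Reading remainders bottom-up:
= 102144


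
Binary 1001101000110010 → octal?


Group into 3-bit groups: 001001101000110010
  001 = 1
  001 = 1
  101 = 5
  000 = 0
  110 = 6
  010 = 2
= 0o115062


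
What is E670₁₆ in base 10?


Positional values:
Position 0: 0 × 16^0 = 0 × 1 = 0
Position 1: 7 × 16^1 = 7 × 16 = 112
Position 2: 6 × 16^2 = 6 × 256 = 1536
Position 3: E × 16^3 = 14 × 4096 = 57344
Sum = 0 + 112 + 1536 + 57344
= 58992


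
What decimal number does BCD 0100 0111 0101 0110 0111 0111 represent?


Each 4-bit group → digit:
  0100 → 4
  0111 → 7
  0101 → 5
  0110 → 6
  0111 → 7
  0111 → 7
= 475677


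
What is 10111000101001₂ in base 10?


Positional values:
Bit 0: 1 × 2^0 = 1
Bit 3: 1 × 2^3 = 8
Bit 5: 1 × 2^5 = 32
Bit 9: 1 × 2^9 = 512
Bit 10: 1 × 2^10 = 1024
Bit 11: 1 × 2^11 = 2048
Bit 13: 1 × 2^13 = 8192
Sum = 1 + 8 + 32 + 512 + 1024 + 2048 + 8192
= 11817


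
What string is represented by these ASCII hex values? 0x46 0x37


Codes (hex): 0x46 0x37
Per-code ASCII lookup:
  0x46 = 70  (range 65-90: uppercase, 70 - 65 = 5) → 'F'
  0x37 = 55  (range 48-57: digits, 55 - 48 = 7) → '7'
= 'F7'


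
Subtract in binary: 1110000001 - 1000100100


Align and subtract column by column (LSB to MSB, borrowing when needed):
  1110000001
- 1000100100
  ----------
  col 0: (1 - 0 borrow-in) - 0 → 1 - 0 = 1, borrow out 0
  col 1: (0 - 0 borrow-in) - 0 → 0 - 0 = 0, borrow out 0
  col 2: (0 - 0 borrow-in) - 1 → borrow from next column: (0+2) - 1 = 1, borrow out 1
  col 3: (0 - 1 borrow-in) - 0 → borrow from next column: (-1+2) - 0 = 1, borrow out 1
  col 4: (0 - 1 borrow-in) - 0 → borrow from next column: (-1+2) - 0 = 1, borrow out 1
  col 5: (0 - 1 borrow-in) - 1 → borrow from next column: (-1+2) - 1 = 0, borrow out 1
  col 6: (0 - 1 borrow-in) - 0 → borrow from next column: (-1+2) - 0 = 1, borrow out 1
  col 7: (1 - 1 borrow-in) - 0 → 0 - 0 = 0, borrow out 0
  col 8: (1 - 0 borrow-in) - 0 → 1 - 0 = 1, borrow out 0
  col 9: (1 - 0 borrow-in) - 1 → 1 - 1 = 0, borrow out 0
Reading bits MSB→LSB: 0101011101
Strip leading zeros: 101011101
= 101011101


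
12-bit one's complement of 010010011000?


Original: 010010011000
Invert all bits:
  bit 0: 0 → 1
  bit 1: 1 → 0
  bit 2: 0 → 1
  bit 3: 0 → 1
  bit 4: 1 → 0
  bit 5: 0 → 1
  bit 6: 0 → 1
  bit 7: 1 → 0
  bit 8: 1 → 0
  bit 9: 0 → 1
  bit 10: 0 → 1
  bit 11: 0 → 1
= 101101100111


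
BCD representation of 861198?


Each digit → 4-bit binary:
  8 → 1000
  6 → 0110
  1 → 0001
  1 → 0001
  9 → 1001
  8 → 1000
= 1000 0110 0001 0001 1001 1000


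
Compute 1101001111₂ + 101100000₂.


Align and add column by column (LSB to MSB, carry propagating):
  01101001111
+ 00101100000
  -----------
  col 0: 1 + 0 + 0 (carry in) = 1 → bit 1, carry out 0
  col 1: 1 + 0 + 0 (carry in) = 1 → bit 1, carry out 0
  col 2: 1 + 0 + 0 (carry in) = 1 → bit 1, carry out 0
  col 3: 1 + 0 + 0 (carry in) = 1 → bit 1, carry out 0
  col 4: 0 + 0 + 0 (carry in) = 0 → bit 0, carry out 0
  col 5: 0 + 1 + 0 (carry in) = 1 → bit 1, carry out 0
  col 6: 1 + 1 + 0 (carry in) = 2 → bit 0, carry out 1
  col 7: 0 + 0 + 1 (carry in) = 1 → bit 1, carry out 0
  col 8: 1 + 1 + 0 (carry in) = 2 → bit 0, carry out 1
  col 9: 1 + 0 + 1 (carry in) = 2 → bit 0, carry out 1
  col 10: 0 + 0 + 1 (carry in) = 1 → bit 1, carry out 0
Reading bits MSB→LSB: 10010101111
Strip leading zeros: 10010101111
= 10010101111


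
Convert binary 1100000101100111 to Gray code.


Binary: 1100000101100111
Gray code: G = B XOR (B >> 1)
B >> 1 = 0110000010110011
1100000101100111 XOR 0110000010110011:
  1 XOR 0 = 1
  1 XOR 1 = 0
  0 XOR 1 = 1
  0 XOR 0 = 0
  0 XOR 0 = 0
  0 XOR 0 = 0
  0 XOR 0 = 0
  1 XOR 0 = 1
  0 XOR 1 = 1
  1 XOR 0 = 1
  1 XOR 1 = 0
  0 XOR 1 = 1
  0 XOR 0 = 0
  1 XOR 0 = 1
  1 XOR 1 = 0
  1 XOR 1 = 0
= 1010000111010100


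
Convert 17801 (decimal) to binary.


Divide by 2 repeatedly:
17801 ÷ 2 = 8900 remainder 1
8900 ÷ 2 = 4450 remainder 0
4450 ÷ 2 = 2225 remainder 0
2225 ÷ 2 = 1112 remainder 1
1112 ÷ 2 = 556 remainder 0
556 ÷ 2 = 278 remainder 0
278 ÷ 2 = 139 remainder 0
139 ÷ 2 = 69 remainder 1
69 ÷ 2 = 34 remainder 1
34 ÷ 2 = 17 remainder 0
17 ÷ 2 = 8 remainder 1
8 ÷ 2 = 4 remainder 0
4 ÷ 2 = 2 remainder 0
2 ÷ 2 = 1 remainder 0
1 ÷ 2 = 0 remainder 1
Reading remainders bottom-up:
= 100010110001001


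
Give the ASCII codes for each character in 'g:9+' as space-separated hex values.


String: 'g:9+'  (4 characters)
Per-character ASCII lookup:
  'g': lowercase starts at 97: 'g' = 97 + 6 = 103 → 0x67
  ':': special character: ':' = 58 → 0x3A
  '9': digits start at 48: '9' = 48 + 9 = 57 → 0x39
  '+': special character: '+' = 43 → 0x2B
= 0x67 0x3A 0x39 0x2B


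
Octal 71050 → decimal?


Positional values:
Position 0: 0 × 8^0 = 0
Position 1: 5 × 8^1 = 40
Position 2: 0 × 8^2 = 0
Position 3: 1 × 8^3 = 512
Position 4: 7 × 8^4 = 28672
Sum = 0 + 40 + 0 + 512 + 28672
= 29224


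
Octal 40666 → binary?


Each octal digit → 3 binary bits:
  4 = 100
  0 = 000
  6 = 110
  6 = 110
  6 = 110
Concatenate: 100 000 110 110 110
= 100000110110110


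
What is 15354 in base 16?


Divide by 16 repeatedly:
15354 ÷ 16 = 959 remainder 10 (A)
959 ÷ 16 = 59 remainder 15 (F)
59 ÷ 16 = 3 remainder 11 (B)
3 ÷ 16 = 0 remainder 3 (3)
Reading remainders bottom-up:
= 0x3BFA


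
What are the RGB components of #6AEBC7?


Hex: #6AEBC7
R = 6A₁₆ = 106
G = EB₁₆ = 235
B = C7₁₆ = 199
= RGB(106, 235, 199)


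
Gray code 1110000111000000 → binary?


Gray code: 1110000111000000
MSB stays the same: 1
Each subsequent bit = prev_binary XOR current_gray:
  B[1] = 1 XOR 1 = 0
  B[2] = 0 XOR 1 = 1
  B[3] = 1 XOR 0 = 1
  B[4] = 1 XOR 0 = 1
  B[5] = 1 XOR 0 = 1
  B[6] = 1 XOR 0 = 1
  B[7] = 1 XOR 1 = 0
  B[8] = 0 XOR 1 = 1
  B[9] = 1 XOR 1 = 0
  B[10] = 0 XOR 0 = 0
  B[11] = 0 XOR 0 = 0
  B[12] = 0 XOR 0 = 0
  B[13] = 0 XOR 0 = 0
  B[14] = 0 XOR 0 = 0
  B[15] = 0 XOR 0 = 0
= 1011111010000000 (48768 decimal)


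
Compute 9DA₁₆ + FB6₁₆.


Align and add column by column (LSB to MSB, each column mod 16 with carry):
  09DA
+ 0FB6
  ----
  col 0: A(10) + 6(6) + 0 (carry in) = 16 → 0(0), carry out 1
  col 1: D(13) + B(11) + 1 (carry in) = 25 → 9(9), carry out 1
  col 2: 9(9) + F(15) + 1 (carry in) = 25 → 9(9), carry out 1
  col 3: 0(0) + 0(0) + 1 (carry in) = 1 → 1(1), carry out 0
Reading digits MSB→LSB: 1990
Strip leading zeros: 1990
= 0x1990


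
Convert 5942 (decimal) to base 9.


Divide by 9 repeatedly:
5942 ÷ 9 = 660 remainder 2
660 ÷ 9 = 73 remainder 3
73 ÷ 9 = 8 remainder 1
8 ÷ 9 = 0 remainder 8
Reading remainders bottom-up:
= 8132


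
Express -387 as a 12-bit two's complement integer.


Original: 000110000011
Step 1 - Invert all bits: 111001111100
Step 2 - Add 1: 111001111100 + 1
= 111001111101 (represents -387)


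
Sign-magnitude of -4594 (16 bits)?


Sign bit: 1 (negative)
Magnitude: 4594 = 001000111110010
= 1001000111110010


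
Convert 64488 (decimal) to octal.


Divide by 8 repeatedly:
64488 ÷ 8 = 8061 remainder 0
8061 ÷ 8 = 1007 remainder 5
1007 ÷ 8 = 125 remainder 7
125 ÷ 8 = 15 remainder 5
15 ÷ 8 = 1 remainder 7
1 ÷ 8 = 0 remainder 1
Reading remainders bottom-up:
= 0o175750


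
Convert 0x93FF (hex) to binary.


Each hex digit → 4 binary bits:
  9 = 1001
  3 = 0011
  F = 1111
  F = 1111
Concatenate: 1001 0011 1111 1111
= 1001001111111111


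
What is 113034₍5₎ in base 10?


Positional values (base 5):
  4 × 5^0 = 4 × 1 = 4
  3 × 5^1 = 3 × 5 = 15
  0 × 5^2 = 0 × 25 = 0
  3 × 5^3 = 3 × 125 = 375
  1 × 5^4 = 1 × 625 = 625
  1 × 5^5 = 1 × 3125 = 3125
Sum = 4 + 15 + 0 + 375 + 625 + 3125
= 4144


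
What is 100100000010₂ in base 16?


Group into 4-bit nibbles: 100100000010
  1001 = 9
  0000 = 0
  0010 = 2
= 0x902


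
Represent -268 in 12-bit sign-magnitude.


Sign bit: 1 (negative)
Magnitude: 268 = 00100001100
= 100100001100


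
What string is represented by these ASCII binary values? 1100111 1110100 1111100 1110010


Codes (binary): 1100111 1110100 1111100 1110010
Per-code ASCII lookup:
  1100111 = 103  (range 97-122: lowercase, 103 - 97 = 6) → 'g'
  1110100 = 116  (range 97-122: lowercase, 116 - 97 = 19) → 't'
  1111100 = 124  (special character) → '|'
  1110010 = 114  (range 97-122: lowercase, 114 - 97 = 17) → 'r'
= 'gt|r'


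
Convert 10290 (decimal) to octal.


Divide by 8 repeatedly:
10290 ÷ 8 = 1286 remainder 2
1286 ÷ 8 = 160 remainder 6
160 ÷ 8 = 20 remainder 0
20 ÷ 8 = 2 remainder 4
2 ÷ 8 = 0 remainder 2
Reading remainders bottom-up:
= 0o24062


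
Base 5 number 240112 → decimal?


Positional values (base 5):
  2 × 5^0 = 2 × 1 = 2
  1 × 5^1 = 1 × 5 = 5
  1 × 5^2 = 1 × 25 = 25
  0 × 5^3 = 0 × 125 = 0
  4 × 5^4 = 4 × 625 = 2500
  2 × 5^5 = 2 × 3125 = 6250
Sum = 2 + 5 + 25 + 0 + 2500 + 6250
= 8782


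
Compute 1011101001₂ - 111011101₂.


Align and subtract column by column (LSB to MSB, borrowing when needed):
  1011101001
- 0111011101
  ----------
  col 0: (1 - 0 borrow-in) - 1 → 1 - 1 = 0, borrow out 0
  col 1: (0 - 0 borrow-in) - 0 → 0 - 0 = 0, borrow out 0
  col 2: (0 - 0 borrow-in) - 1 → borrow from next column: (0+2) - 1 = 1, borrow out 1
  col 3: (1 - 1 borrow-in) - 1 → borrow from next column: (0+2) - 1 = 1, borrow out 1
  col 4: (0 - 1 borrow-in) - 1 → borrow from next column: (-1+2) - 1 = 0, borrow out 1
  col 5: (1 - 1 borrow-in) - 0 → 0 - 0 = 0, borrow out 0
  col 6: (1 - 0 borrow-in) - 1 → 1 - 1 = 0, borrow out 0
  col 7: (1 - 0 borrow-in) - 1 → 1 - 1 = 0, borrow out 0
  col 8: (0 - 0 borrow-in) - 1 → borrow from next column: (0+2) - 1 = 1, borrow out 1
  col 9: (1 - 1 borrow-in) - 0 → 0 - 0 = 0, borrow out 0
Reading bits MSB→LSB: 0100001100
Strip leading zeros: 100001100
= 100001100


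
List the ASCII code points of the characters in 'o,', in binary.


String: 'o,'  (2 characters)
Per-character ASCII lookup:
  'o': lowercase starts at 97: 'o' = 97 + 14 = 111 → 1101111
  ',': special character: ',' = 44 → 101100
= 1101111 101100


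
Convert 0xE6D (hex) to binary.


Each hex digit → 4 binary bits:
  E = 1110
  6 = 0110
  D = 1101
Concatenate: 1110 0110 1101
= 111001101101


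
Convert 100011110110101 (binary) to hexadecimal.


Group into 4-bit nibbles: 0100011110110101
  0100 = 4
  0111 = 7
  1011 = B
  0101 = 5
= 0x47B5


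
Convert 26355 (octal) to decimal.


Positional values:
Position 0: 5 × 8^0 = 5
Position 1: 5 × 8^1 = 40
Position 2: 3 × 8^2 = 192
Position 3: 6 × 8^3 = 3072
Position 4: 2 × 8^4 = 8192
Sum = 5 + 40 + 192 + 3072 + 8192
= 11501


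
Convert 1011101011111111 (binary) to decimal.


Positional values:
Bit 0: 1 × 2^0 = 1
Bit 1: 1 × 2^1 = 2
Bit 2: 1 × 2^2 = 4
Bit 3: 1 × 2^3 = 8
Bit 4: 1 × 2^4 = 16
Bit 5: 1 × 2^5 = 32
Bit 6: 1 × 2^6 = 64
Bit 7: 1 × 2^7 = 128
Bit 9: 1 × 2^9 = 512
Bit 11: 1 × 2^11 = 2048
Bit 12: 1 × 2^12 = 4096
Bit 13: 1 × 2^13 = 8192
Bit 15: 1 × 2^15 = 32768
Sum = 1 + 2 + 4 + 8 + 16 + 32 + 64 + 128 + 512 + 2048 + 4096 + 8192 + 32768
= 47871


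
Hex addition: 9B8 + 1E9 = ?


Align and add column by column (LSB to MSB, each column mod 16 with carry):
  09B8
+ 01E9
  ----
  col 0: 8(8) + 9(9) + 0 (carry in) = 17 → 1(1), carry out 1
  col 1: B(11) + E(14) + 1 (carry in) = 26 → A(10), carry out 1
  col 2: 9(9) + 1(1) + 1 (carry in) = 11 → B(11), carry out 0
  col 3: 0(0) + 0(0) + 0 (carry in) = 0 → 0(0), carry out 0
Reading digits MSB→LSB: 0BA1
Strip leading zeros: BA1
= 0xBA1


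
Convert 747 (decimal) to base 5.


Divide by 5 repeatedly:
747 ÷ 5 = 149 remainder 2
149 ÷ 5 = 29 remainder 4
29 ÷ 5 = 5 remainder 4
5 ÷ 5 = 1 remainder 0
1 ÷ 5 = 0 remainder 1
Reading remainders bottom-up:
= 10442


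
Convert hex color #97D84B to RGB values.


Hex: #97D84B
R = 97₁₆ = 151
G = D8₁₆ = 216
B = 4B₁₆ = 75
= RGB(151, 216, 75)


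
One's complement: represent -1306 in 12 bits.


Original: 010100011010
Invert all bits:
  bit 0: 0 → 1
  bit 1: 1 → 0
  bit 2: 0 → 1
  bit 3: 1 → 0
  bit 4: 0 → 1
  bit 5: 0 → 1
  bit 6: 0 → 1
  bit 7: 1 → 0
  bit 8: 1 → 0
  bit 9: 0 → 1
  bit 10: 1 → 0
  bit 11: 0 → 1
= 101011100101


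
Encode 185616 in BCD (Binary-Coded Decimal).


Each digit → 4-bit binary:
  1 → 0001
  8 → 1000
  5 → 0101
  6 → 0110
  1 → 0001
  6 → 0110
= 0001 1000 0101 0110 0001 0110


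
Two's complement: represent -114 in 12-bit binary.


Original: 000001110010
Step 1 - Invert all bits: 111110001101
Step 2 - Add 1: 111110001101 + 1
= 111110001110 (represents -114)


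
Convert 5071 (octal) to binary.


Each octal digit → 3 binary bits:
  5 = 101
  0 = 000
  7 = 111
  1 = 001
Concatenate: 101 000 111 001
= 101000111001


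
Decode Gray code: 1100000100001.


Gray code: 1100000100001
MSB stays the same: 1
Each subsequent bit = prev_binary XOR current_gray:
  B[1] = 1 XOR 1 = 0
  B[2] = 0 XOR 0 = 0
  B[3] = 0 XOR 0 = 0
  B[4] = 0 XOR 0 = 0
  B[5] = 0 XOR 0 = 0
  B[6] = 0 XOR 0 = 0
  B[7] = 0 XOR 1 = 1
  B[8] = 1 XOR 0 = 1
  B[9] = 1 XOR 0 = 1
  B[10] = 1 XOR 0 = 1
  B[11] = 1 XOR 0 = 1
  B[12] = 1 XOR 1 = 0
= 1000000111110 (4158 decimal)


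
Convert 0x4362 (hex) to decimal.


Positional values:
Position 0: 2 × 16^0 = 2 × 1 = 2
Position 1: 6 × 16^1 = 6 × 16 = 96
Position 2: 3 × 16^2 = 3 × 256 = 768
Position 3: 4 × 16^3 = 4 × 4096 = 16384
Sum = 2 + 96 + 768 + 16384
= 17250


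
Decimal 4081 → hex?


Divide by 16 repeatedly:
4081 ÷ 16 = 255 remainder 1 (1)
255 ÷ 16 = 15 remainder 15 (F)
15 ÷ 16 = 0 remainder 15 (F)
Reading remainders bottom-up:
= 0xFF1


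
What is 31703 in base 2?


Divide by 2 repeatedly:
31703 ÷ 2 = 15851 remainder 1
15851 ÷ 2 = 7925 remainder 1
7925 ÷ 2 = 3962 remainder 1
3962 ÷ 2 = 1981 remainder 0
1981 ÷ 2 = 990 remainder 1
990 ÷ 2 = 495 remainder 0
495 ÷ 2 = 247 remainder 1
247 ÷ 2 = 123 remainder 1
123 ÷ 2 = 61 remainder 1
61 ÷ 2 = 30 remainder 1
30 ÷ 2 = 15 remainder 0
15 ÷ 2 = 7 remainder 1
7 ÷ 2 = 3 remainder 1
3 ÷ 2 = 1 remainder 1
1 ÷ 2 = 0 remainder 1
Reading remainders bottom-up:
= 111101111010111


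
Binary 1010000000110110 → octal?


Group into 3-bit groups: 001010000000110110
  001 = 1
  010 = 2
  000 = 0
  000 = 0
  110 = 6
  110 = 6
= 0o120066


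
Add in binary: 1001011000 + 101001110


Align and add column by column (LSB to MSB, carry propagating):
  01001011000
+ 00101001110
  -----------
  col 0: 0 + 0 + 0 (carry in) = 0 → bit 0, carry out 0
  col 1: 0 + 1 + 0 (carry in) = 1 → bit 1, carry out 0
  col 2: 0 + 1 + 0 (carry in) = 1 → bit 1, carry out 0
  col 3: 1 + 1 + 0 (carry in) = 2 → bit 0, carry out 1
  col 4: 1 + 0 + 1 (carry in) = 2 → bit 0, carry out 1
  col 5: 0 + 0 + 1 (carry in) = 1 → bit 1, carry out 0
  col 6: 1 + 1 + 0 (carry in) = 2 → bit 0, carry out 1
  col 7: 0 + 0 + 1 (carry in) = 1 → bit 1, carry out 0
  col 8: 0 + 1 + 0 (carry in) = 1 → bit 1, carry out 0
  col 9: 1 + 0 + 0 (carry in) = 1 → bit 1, carry out 0
  col 10: 0 + 0 + 0 (carry in) = 0 → bit 0, carry out 0
Reading bits MSB→LSB: 01110100110
Strip leading zeros: 1110100110
= 1110100110


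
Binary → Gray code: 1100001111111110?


Binary: 1100001111111110
Gray code: G = B XOR (B >> 1)
B >> 1 = 0110000111111111
1100001111111110 XOR 0110000111111111:
  1 XOR 0 = 1
  1 XOR 1 = 0
  0 XOR 1 = 1
  0 XOR 0 = 0
  0 XOR 0 = 0
  0 XOR 0 = 0
  1 XOR 0 = 1
  1 XOR 1 = 0
  1 XOR 1 = 0
  1 XOR 1 = 0
  1 XOR 1 = 0
  1 XOR 1 = 0
  1 XOR 1 = 0
  1 XOR 1 = 0
  1 XOR 1 = 0
  0 XOR 1 = 1
= 1010001000000001


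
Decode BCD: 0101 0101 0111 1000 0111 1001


Each 4-bit group → digit:
  0101 → 5
  0101 → 5
  0111 → 7
  1000 → 8
  0111 → 7
  1001 → 9
= 557879


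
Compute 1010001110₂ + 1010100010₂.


Align and add column by column (LSB to MSB, carry propagating):
  01010001110
+ 01010100010
  -----------
  col 0: 0 + 0 + 0 (carry in) = 0 → bit 0, carry out 0
  col 1: 1 + 1 + 0 (carry in) = 2 → bit 0, carry out 1
  col 2: 1 + 0 + 1 (carry in) = 2 → bit 0, carry out 1
  col 3: 1 + 0 + 1 (carry in) = 2 → bit 0, carry out 1
  col 4: 0 + 0 + 1 (carry in) = 1 → bit 1, carry out 0
  col 5: 0 + 1 + 0 (carry in) = 1 → bit 1, carry out 0
  col 6: 0 + 0 + 0 (carry in) = 0 → bit 0, carry out 0
  col 7: 1 + 1 + 0 (carry in) = 2 → bit 0, carry out 1
  col 8: 0 + 0 + 1 (carry in) = 1 → bit 1, carry out 0
  col 9: 1 + 1 + 0 (carry in) = 2 → bit 0, carry out 1
  col 10: 0 + 0 + 1 (carry in) = 1 → bit 1, carry out 0
Reading bits MSB→LSB: 10100110000
Strip leading zeros: 10100110000
= 10100110000


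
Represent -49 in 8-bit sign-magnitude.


Sign bit: 1 (negative)
Magnitude: 49 = 0110001
= 10110001


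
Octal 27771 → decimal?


Positional values:
Position 0: 1 × 8^0 = 1
Position 1: 7 × 8^1 = 56
Position 2: 7 × 8^2 = 448
Position 3: 7 × 8^3 = 3584
Position 4: 2 × 8^4 = 8192
Sum = 1 + 56 + 448 + 3584 + 8192
= 12281


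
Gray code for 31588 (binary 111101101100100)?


Binary: 111101101100100
Gray code: G = B XOR (B >> 1)
B >> 1 = 011110110110010
111101101100100 XOR 011110110110010:
  1 XOR 0 = 1
  1 XOR 1 = 0
  1 XOR 1 = 0
  1 XOR 1 = 0
  0 XOR 1 = 1
  1 XOR 0 = 1
  1 XOR 1 = 0
  0 XOR 1 = 1
  1 XOR 0 = 1
  1 XOR 1 = 0
  0 XOR 1 = 1
  0 XOR 0 = 0
  1 XOR 0 = 1
  0 XOR 1 = 1
  0 XOR 0 = 0
= 100011011010110


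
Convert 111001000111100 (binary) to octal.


Group into 3-bit groups: 111001000111100
  111 = 7
  001 = 1
  000 = 0
  111 = 7
  100 = 4
= 0o71074


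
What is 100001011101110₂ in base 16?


Group into 4-bit nibbles: 0100001011101110
  0100 = 4
  0010 = 2
  1110 = E
  1110 = E
= 0x42EE


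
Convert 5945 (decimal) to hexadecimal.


Divide by 16 repeatedly:
5945 ÷ 16 = 371 remainder 9 (9)
371 ÷ 16 = 23 remainder 3 (3)
23 ÷ 16 = 1 remainder 7 (7)
1 ÷ 16 = 0 remainder 1 (1)
Reading remainders bottom-up:
= 0x1739


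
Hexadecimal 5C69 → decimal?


Positional values:
Position 0: 9 × 16^0 = 9 × 1 = 9
Position 1: 6 × 16^1 = 6 × 16 = 96
Position 2: C × 16^2 = 12 × 256 = 3072
Position 3: 5 × 16^3 = 5 × 4096 = 20480
Sum = 9 + 96 + 3072 + 20480
= 23657


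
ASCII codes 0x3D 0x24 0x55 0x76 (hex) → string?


Codes (hex): 0x3D 0x24 0x55 0x76
Per-code ASCII lookup:
  0x3D = 61  (special character) → '='
  0x24 = 36  (special character) → '$'
  0x55 = 85  (range 65-90: uppercase, 85 - 65 = 20) → 'U'
  0x76 = 118  (range 97-122: lowercase, 118 - 97 = 21) → 'v'
= '=$Uv'


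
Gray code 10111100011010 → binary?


Gray code: 10111100011010
MSB stays the same: 1
Each subsequent bit = prev_binary XOR current_gray:
  B[1] = 1 XOR 0 = 1
  B[2] = 1 XOR 1 = 0
  B[3] = 0 XOR 1 = 1
  B[4] = 1 XOR 1 = 0
  B[5] = 0 XOR 1 = 1
  B[6] = 1 XOR 0 = 1
  B[7] = 1 XOR 0 = 1
  B[8] = 1 XOR 0 = 1
  B[9] = 1 XOR 1 = 0
  B[10] = 0 XOR 1 = 1
  B[11] = 1 XOR 0 = 1
  B[12] = 1 XOR 1 = 0
  B[13] = 0 XOR 0 = 0
= 11010111101100 (13804 decimal)


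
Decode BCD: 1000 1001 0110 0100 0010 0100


Each 4-bit group → digit:
  1000 → 8
  1001 → 9
  0110 → 6
  0100 → 4
  0010 → 2
  0100 → 4
= 896424


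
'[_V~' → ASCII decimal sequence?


String: '[_V~'  (4 characters)
Per-character ASCII lookup:
  '[': special character: '[' = 91
  '_': special character: '_' = 95
  'V': uppercase starts at 65: 'V' = 65 + 21 = 86
  '~': special character: '~' = 126
= 91 95 86 126


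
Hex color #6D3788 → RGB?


Hex: #6D3788
R = 6D₁₆ = 109
G = 37₁₆ = 55
B = 88₁₆ = 136
= RGB(109, 55, 136)


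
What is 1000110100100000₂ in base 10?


Positional values:
Bit 5: 1 × 2^5 = 32
Bit 8: 1 × 2^8 = 256
Bit 10: 1 × 2^10 = 1024
Bit 11: 1 × 2^11 = 2048
Bit 15: 1 × 2^15 = 32768
Sum = 32 + 256 + 1024 + 2048 + 32768
= 36128


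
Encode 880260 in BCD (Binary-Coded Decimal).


Each digit → 4-bit binary:
  8 → 1000
  8 → 1000
  0 → 0000
  2 → 0010
  6 → 0110
  0 → 0000
= 1000 1000 0000 0010 0110 0000


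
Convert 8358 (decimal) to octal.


Divide by 8 repeatedly:
8358 ÷ 8 = 1044 remainder 6
1044 ÷ 8 = 130 remainder 4
130 ÷ 8 = 16 remainder 2
16 ÷ 8 = 2 remainder 0
2 ÷ 8 = 0 remainder 2
Reading remainders bottom-up:
= 0o20246


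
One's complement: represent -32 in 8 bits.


Original: 00100000
Invert all bits:
  bit 0: 0 → 1
  bit 1: 0 → 1
  bit 2: 1 → 0
  bit 3: 0 → 1
  bit 4: 0 → 1
  bit 5: 0 → 1
  bit 6: 0 → 1
  bit 7: 0 → 1
= 11011111


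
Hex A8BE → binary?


Each hex digit → 4 binary bits:
  A = 1010
  8 = 1000
  B = 1011
  E = 1110
Concatenate: 1010 1000 1011 1110
= 1010100010111110


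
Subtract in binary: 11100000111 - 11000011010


Align and subtract column by column (LSB to MSB, borrowing when needed):
  11100000111
- 11000011010
  -----------
  col 0: (1 - 0 borrow-in) - 0 → 1 - 0 = 1, borrow out 0
  col 1: (1 - 0 borrow-in) - 1 → 1 - 1 = 0, borrow out 0
  col 2: (1 - 0 borrow-in) - 0 → 1 - 0 = 1, borrow out 0
  col 3: (0 - 0 borrow-in) - 1 → borrow from next column: (0+2) - 1 = 1, borrow out 1
  col 4: (0 - 1 borrow-in) - 1 → borrow from next column: (-1+2) - 1 = 0, borrow out 1
  col 5: (0 - 1 borrow-in) - 0 → borrow from next column: (-1+2) - 0 = 1, borrow out 1
  col 6: (0 - 1 borrow-in) - 0 → borrow from next column: (-1+2) - 0 = 1, borrow out 1
  col 7: (0 - 1 borrow-in) - 0 → borrow from next column: (-1+2) - 0 = 1, borrow out 1
  col 8: (1 - 1 borrow-in) - 0 → 0 - 0 = 0, borrow out 0
  col 9: (1 - 0 borrow-in) - 1 → 1 - 1 = 0, borrow out 0
  col 10: (1 - 0 borrow-in) - 1 → 1 - 1 = 0, borrow out 0
Reading bits MSB→LSB: 00011101101
Strip leading zeros: 11101101
= 11101101


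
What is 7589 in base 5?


Divide by 5 repeatedly:
7589 ÷ 5 = 1517 remainder 4
1517 ÷ 5 = 303 remainder 2
303 ÷ 5 = 60 remainder 3
60 ÷ 5 = 12 remainder 0
12 ÷ 5 = 2 remainder 2
2 ÷ 5 = 0 remainder 2
Reading remainders bottom-up:
= 220324


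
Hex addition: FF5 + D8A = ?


Align and add column by column (LSB to MSB, each column mod 16 with carry):
  0FF5
+ 0D8A
  ----
  col 0: 5(5) + A(10) + 0 (carry in) = 15 → F(15), carry out 0
  col 1: F(15) + 8(8) + 0 (carry in) = 23 → 7(7), carry out 1
  col 2: F(15) + D(13) + 1 (carry in) = 29 → D(13), carry out 1
  col 3: 0(0) + 0(0) + 1 (carry in) = 1 → 1(1), carry out 0
Reading digits MSB→LSB: 1D7F
Strip leading zeros: 1D7F
= 0x1D7F


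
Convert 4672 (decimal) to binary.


Divide by 2 repeatedly:
4672 ÷ 2 = 2336 remainder 0
2336 ÷ 2 = 1168 remainder 0
1168 ÷ 2 = 584 remainder 0
584 ÷ 2 = 292 remainder 0
292 ÷ 2 = 146 remainder 0
146 ÷ 2 = 73 remainder 0
73 ÷ 2 = 36 remainder 1
36 ÷ 2 = 18 remainder 0
18 ÷ 2 = 9 remainder 0
9 ÷ 2 = 4 remainder 1
4 ÷ 2 = 2 remainder 0
2 ÷ 2 = 1 remainder 0
1 ÷ 2 = 0 remainder 1
Reading remainders bottom-up:
= 1001001000000


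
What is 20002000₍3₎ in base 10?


Positional values (base 3):
  0 × 3^0 = 0 × 1 = 0
  0 × 3^1 = 0 × 3 = 0
  0 × 3^2 = 0 × 9 = 0
  2 × 3^3 = 2 × 27 = 54
  0 × 3^4 = 0 × 81 = 0
  0 × 3^5 = 0 × 243 = 0
  0 × 3^6 = 0 × 729 = 0
  2 × 3^7 = 2 × 2187 = 4374
Sum = 0 + 0 + 0 + 54 + 0 + 0 + 0 + 4374
= 4428


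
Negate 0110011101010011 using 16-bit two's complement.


Original: 0110011101010011
Step 1 - Invert all bits: 1001100010101100
Step 2 - Add 1: 1001100010101100 + 1
= 1001100010101101 (represents -26451)


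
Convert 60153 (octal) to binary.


Each octal digit → 3 binary bits:
  6 = 110
  0 = 000
  1 = 001
  5 = 101
  3 = 011
Concatenate: 110 000 001 101 011
= 110000001101011


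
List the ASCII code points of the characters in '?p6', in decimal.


String: '?p6'  (3 characters)
Per-character ASCII lookup:
  '?': special character: '?' = 63
  'p': lowercase starts at 97: 'p' = 97 + 15 = 112
  '6': digits start at 48: '6' = 48 + 6 = 54
= 63 112 54


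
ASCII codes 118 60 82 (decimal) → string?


Codes (decimal): 118 60 82
Per-code ASCII lookup:
  118  (range 97-122: lowercase, 118 - 97 = 21) → 'v'
  60  (special character) → '<'
  82  (range 65-90: uppercase, 82 - 65 = 17) → 'R'
= 'v<R'
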